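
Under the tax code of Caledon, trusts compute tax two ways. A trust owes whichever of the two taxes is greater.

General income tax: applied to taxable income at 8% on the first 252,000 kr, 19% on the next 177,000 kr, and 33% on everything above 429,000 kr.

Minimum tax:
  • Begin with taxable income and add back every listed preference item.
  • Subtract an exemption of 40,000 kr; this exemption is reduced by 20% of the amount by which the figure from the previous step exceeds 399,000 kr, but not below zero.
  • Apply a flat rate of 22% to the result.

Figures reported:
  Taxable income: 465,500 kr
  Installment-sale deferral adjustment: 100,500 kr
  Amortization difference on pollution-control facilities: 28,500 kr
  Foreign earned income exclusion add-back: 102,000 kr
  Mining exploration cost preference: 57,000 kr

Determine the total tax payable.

165,770 kr

Minimum tax:
  Adjusted income: 465,500 kr + 100,500 kr + 28,500 kr + 102,000 kr + 57,000 kr = 753,500 kr
  Exemption: 20% × (753,500 kr − 399,000 kr) = 70,900 kr ≥ 40,000 kr, so the exemption is fully phased out
  Base: 753,500 kr − 0 kr = 753,500 kr
  753,500 kr × 22% = 165,770 kr

General income tax:
  252,000 kr × 8% = 20,160 kr
  177,000 kr × 19% = 33,630 kr
  36,500 kr × 33% = 12,045 kr
  → 65,835 kr

165,770 kr > 65,835 kr, so the minimum tax is the binding amount.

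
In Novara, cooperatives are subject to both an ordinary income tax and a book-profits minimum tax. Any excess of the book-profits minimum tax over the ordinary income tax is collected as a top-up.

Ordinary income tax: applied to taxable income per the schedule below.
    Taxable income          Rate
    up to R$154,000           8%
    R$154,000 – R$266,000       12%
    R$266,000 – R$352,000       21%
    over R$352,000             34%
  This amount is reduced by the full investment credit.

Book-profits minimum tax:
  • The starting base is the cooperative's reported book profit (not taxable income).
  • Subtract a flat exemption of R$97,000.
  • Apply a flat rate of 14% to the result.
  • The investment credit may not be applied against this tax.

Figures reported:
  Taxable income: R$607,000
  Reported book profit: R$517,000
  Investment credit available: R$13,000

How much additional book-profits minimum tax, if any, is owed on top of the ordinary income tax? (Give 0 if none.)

R$0

Book-profits minimum tax:
  Base (reported book profit): R$517,000
  Less exemption R$97,000 → base R$420,000
  R$420,000 × 14% = R$58,800

Ordinary income tax:
  R$154,000 × 8% = R$12,320
  R$112,000 × 12% = R$13,440
  R$86,000 × 21% = R$18,060
  R$255,000 × 34% = R$86,700
  → R$130,520
  Less investment credit R$13,000 → R$117,520

R$58,800 ≤ R$117,520, so no add-on is due.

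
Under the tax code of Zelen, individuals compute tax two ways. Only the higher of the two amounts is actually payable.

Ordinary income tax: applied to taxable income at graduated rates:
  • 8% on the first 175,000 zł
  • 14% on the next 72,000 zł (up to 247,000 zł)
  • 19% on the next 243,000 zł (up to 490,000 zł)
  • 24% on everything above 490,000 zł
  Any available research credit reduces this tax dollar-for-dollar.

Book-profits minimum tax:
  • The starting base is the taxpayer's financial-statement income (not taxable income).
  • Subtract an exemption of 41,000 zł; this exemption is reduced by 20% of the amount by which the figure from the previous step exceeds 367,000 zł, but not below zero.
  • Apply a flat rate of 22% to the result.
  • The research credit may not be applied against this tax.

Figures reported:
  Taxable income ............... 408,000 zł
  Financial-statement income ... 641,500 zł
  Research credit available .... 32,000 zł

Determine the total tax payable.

Book-profits minimum tax:
  Base (financial-statement income): 641,500 zł
  Exemption: 20% × (641,500 zł − 367,000 zł) = 54,900 zł ≥ 41,000 zł, so the exemption is fully phased out
  Base: 641,500 zł − 0 zł = 641,500 zł
  641,500 zł × 22% = 141,130 zł

Ordinary income tax:
  175,000 zł × 8% = 14,000 zł
  72,000 zł × 14% = 10,080 zł
  161,000 zł × 19% = 30,590 zł
  → 54,670 zł
  Less research credit 32,000 zł → 22,670 zł

141,130 zł > 22,670 zł, so the book-profits minimum tax is the binding amount.

141,130 zł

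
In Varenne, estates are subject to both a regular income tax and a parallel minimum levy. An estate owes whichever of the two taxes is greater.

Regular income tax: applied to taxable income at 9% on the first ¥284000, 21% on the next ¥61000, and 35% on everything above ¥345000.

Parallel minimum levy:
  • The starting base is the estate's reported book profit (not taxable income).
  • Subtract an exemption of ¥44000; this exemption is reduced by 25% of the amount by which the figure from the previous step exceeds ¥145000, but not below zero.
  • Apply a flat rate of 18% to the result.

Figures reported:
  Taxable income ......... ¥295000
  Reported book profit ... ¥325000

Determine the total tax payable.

Regular income tax:
  ¥284000 × 9% = ¥25560
  ¥11000 × 21% = ¥2310
  → ¥27870

Parallel minimum levy:
  Base (reported book profit): ¥325000
  Exemption: 25% × (¥325000 − ¥145000) = ¥45000 ≥ ¥44000, so the exemption is fully phased out
  Base: ¥325000 − ¥0 = ¥325000
  ¥325000 × 18% = ¥58500

¥58500 > ¥27870, so the parallel minimum levy is the binding amount.

¥58500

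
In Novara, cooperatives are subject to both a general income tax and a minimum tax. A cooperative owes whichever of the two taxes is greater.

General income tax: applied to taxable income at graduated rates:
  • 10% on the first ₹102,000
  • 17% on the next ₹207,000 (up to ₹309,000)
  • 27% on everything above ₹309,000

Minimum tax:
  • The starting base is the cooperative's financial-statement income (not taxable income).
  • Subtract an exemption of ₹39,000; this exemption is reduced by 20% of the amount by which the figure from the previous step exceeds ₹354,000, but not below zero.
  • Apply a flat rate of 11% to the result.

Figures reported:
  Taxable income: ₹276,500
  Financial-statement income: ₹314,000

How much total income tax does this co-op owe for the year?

₹39,865

General income tax:
  ₹102,000 × 10% = ₹10,200
  ₹174,500 × 17% = ₹29,665
  → ₹39,865

Minimum tax:
  Base (financial-statement income): ₹314,000
  Exemption: ₹314,000 ≤ ₹354,000, so full ₹39,000 applies
  Base: ₹314,000 − ₹39,000 = ₹275,000
  ₹275,000 × 11% = ₹30,250

₹39,865 > ₹30,250, so the general income tax governs.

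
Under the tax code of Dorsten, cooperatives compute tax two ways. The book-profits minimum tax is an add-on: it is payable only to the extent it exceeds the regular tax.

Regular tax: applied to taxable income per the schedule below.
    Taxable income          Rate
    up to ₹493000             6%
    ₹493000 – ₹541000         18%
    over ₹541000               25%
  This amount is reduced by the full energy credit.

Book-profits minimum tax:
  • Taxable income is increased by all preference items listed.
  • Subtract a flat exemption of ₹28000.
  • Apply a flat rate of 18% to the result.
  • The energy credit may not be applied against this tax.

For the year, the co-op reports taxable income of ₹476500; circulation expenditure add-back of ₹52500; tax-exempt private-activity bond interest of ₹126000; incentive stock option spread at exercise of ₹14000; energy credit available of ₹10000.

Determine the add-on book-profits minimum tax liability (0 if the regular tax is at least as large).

₹96790

Regular tax:
  ₹476500 × 6% = ₹28590
  Less energy credit ₹10000 → ₹18590

Book-profits minimum tax:
  Adjusted income: ₹476500 + ₹52500 + ₹126000 + ₹14000 = ₹669000
  Less exemption ₹28000 → base ₹641000
  ₹641000 × 18% = ₹115380

Excess of book-profits minimum tax over regular tax: ₹115380 − ₹18590 = ₹96790.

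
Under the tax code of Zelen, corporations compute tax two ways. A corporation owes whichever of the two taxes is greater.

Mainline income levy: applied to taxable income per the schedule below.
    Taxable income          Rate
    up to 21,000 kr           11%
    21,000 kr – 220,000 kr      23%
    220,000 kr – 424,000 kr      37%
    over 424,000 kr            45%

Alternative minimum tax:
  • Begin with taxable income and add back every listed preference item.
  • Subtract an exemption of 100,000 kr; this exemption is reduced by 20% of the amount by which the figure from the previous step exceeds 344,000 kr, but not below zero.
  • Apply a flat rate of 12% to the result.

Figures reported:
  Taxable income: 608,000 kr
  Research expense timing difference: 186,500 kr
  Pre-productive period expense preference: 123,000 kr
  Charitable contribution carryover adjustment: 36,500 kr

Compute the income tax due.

206,360 kr

Mainline income levy:
  21,000 kr × 11% = 2,310 kr
  199,000 kr × 23% = 45,770 kr
  204,000 kr × 37% = 75,480 kr
  184,000 kr × 45% = 82,800 kr
  → 206,360 kr

Alternative minimum tax:
  Adjusted income: 608,000 kr + 186,500 kr + 123,000 kr + 36,500 kr = 954,000 kr
  Exemption: 20% × (954,000 kr − 344,000 kr) = 122,000 kr ≥ 100,000 kr, so the exemption is fully phased out
  Base: 954,000 kr − 0 kr = 954,000 kr
  954,000 kr × 12% = 114,480 kr

206,360 kr > 114,480 kr, so the mainline income levy governs.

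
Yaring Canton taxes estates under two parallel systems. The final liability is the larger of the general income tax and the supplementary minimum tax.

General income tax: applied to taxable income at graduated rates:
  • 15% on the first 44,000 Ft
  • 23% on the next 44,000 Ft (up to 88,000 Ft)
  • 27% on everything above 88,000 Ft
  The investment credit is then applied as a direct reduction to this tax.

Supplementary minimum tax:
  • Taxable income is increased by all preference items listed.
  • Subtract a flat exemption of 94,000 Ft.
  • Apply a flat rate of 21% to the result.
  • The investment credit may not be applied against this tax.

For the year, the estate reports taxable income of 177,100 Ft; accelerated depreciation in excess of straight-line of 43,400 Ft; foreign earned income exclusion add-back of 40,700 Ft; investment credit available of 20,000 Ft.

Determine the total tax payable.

35,112 Ft

Supplementary minimum tax:
  Adjusted income: 177,100 Ft + 43,400 Ft + 40,700 Ft = 261,200 Ft
  Less exemption 94,000 Ft → base 167,200 Ft
  167,200 Ft × 21% = 35,112 Ft

General income tax:
  44,000 Ft × 15% = 6,600 Ft
  44,000 Ft × 23% = 10,120 Ft
  89,100 Ft × 27% = 24,057 Ft
  → 40,777 Ft
  Less investment credit 20,000 Ft → 20,777 Ft

35,112 Ft > 20,777 Ft, so the supplementary minimum tax is the binding amount.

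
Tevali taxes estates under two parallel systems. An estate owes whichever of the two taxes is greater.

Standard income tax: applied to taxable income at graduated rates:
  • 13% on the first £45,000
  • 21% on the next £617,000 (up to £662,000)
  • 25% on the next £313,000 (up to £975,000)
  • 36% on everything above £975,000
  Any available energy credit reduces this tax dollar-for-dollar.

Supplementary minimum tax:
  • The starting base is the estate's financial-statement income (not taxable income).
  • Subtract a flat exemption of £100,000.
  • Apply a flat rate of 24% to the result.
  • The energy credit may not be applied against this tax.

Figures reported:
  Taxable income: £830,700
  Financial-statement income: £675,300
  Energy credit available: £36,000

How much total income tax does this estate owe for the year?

£141,595

Standard income tax:
  £45,000 × 13% = £5,850
  £617,000 × 21% = £129,570
  £168,700 × 25% = £42,175
  → £177,595
  Less energy credit £36,000 → £141,595

Supplementary minimum tax:
  Base (financial-statement income): £675,300
  Less exemption £100,000 → base £575,300
  £575,300 × 24% = £138,072

£141,595 > £138,072, so the standard income tax governs.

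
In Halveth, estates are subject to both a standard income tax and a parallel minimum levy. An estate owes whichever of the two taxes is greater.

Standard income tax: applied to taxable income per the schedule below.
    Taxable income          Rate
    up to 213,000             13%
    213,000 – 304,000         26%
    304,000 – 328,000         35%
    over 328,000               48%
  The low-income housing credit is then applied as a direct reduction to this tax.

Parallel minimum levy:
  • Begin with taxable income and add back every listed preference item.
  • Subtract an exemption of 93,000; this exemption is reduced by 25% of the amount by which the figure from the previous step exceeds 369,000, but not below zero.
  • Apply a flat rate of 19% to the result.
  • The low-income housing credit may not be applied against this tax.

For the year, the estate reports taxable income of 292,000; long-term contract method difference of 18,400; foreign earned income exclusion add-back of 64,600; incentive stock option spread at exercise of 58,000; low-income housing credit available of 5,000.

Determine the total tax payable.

67,640

Parallel minimum levy:
  Adjusted income: 292,000 + 18,400 + 64,600 + 58,000 = 433,000
  Exemption: 93,000 − 25% × (433,000 − 369,000) = 93,000 − 16,000 = 77,000
  Base: 433,000 − 77,000 = 356,000
  356,000 × 19% = 67,640

Standard income tax:
  213,000 × 13% = 27,690
  79,000 × 26% = 20,540
  → 48,230
  Less low-income housing credit 5,000 → 43,230

67,640 > 43,230, so the parallel minimum levy is the binding amount.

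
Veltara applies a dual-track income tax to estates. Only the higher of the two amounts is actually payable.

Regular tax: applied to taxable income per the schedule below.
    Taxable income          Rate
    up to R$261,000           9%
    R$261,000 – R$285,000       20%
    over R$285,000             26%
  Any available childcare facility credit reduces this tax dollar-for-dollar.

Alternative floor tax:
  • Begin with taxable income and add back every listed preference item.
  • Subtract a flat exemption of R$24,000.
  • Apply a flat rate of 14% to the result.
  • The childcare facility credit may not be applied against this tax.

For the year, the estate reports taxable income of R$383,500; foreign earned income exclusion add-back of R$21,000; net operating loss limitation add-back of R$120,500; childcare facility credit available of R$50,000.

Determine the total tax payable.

Regular tax:
  R$261,000 × 9% = R$23,490
  R$24,000 × 20% = R$4,800
  R$98,500 × 26% = R$25,610
  → R$53,900
  Less childcare facility credit R$50,000 → R$3,900

Alternative floor tax:
  Adjusted income: R$383,500 + R$21,000 + R$120,500 = R$525,000
  Less exemption R$24,000 → base R$501,000
  R$501,000 × 14% = R$70,140

R$70,140 > R$3,900, so the alternative floor tax is the binding amount.

R$70,140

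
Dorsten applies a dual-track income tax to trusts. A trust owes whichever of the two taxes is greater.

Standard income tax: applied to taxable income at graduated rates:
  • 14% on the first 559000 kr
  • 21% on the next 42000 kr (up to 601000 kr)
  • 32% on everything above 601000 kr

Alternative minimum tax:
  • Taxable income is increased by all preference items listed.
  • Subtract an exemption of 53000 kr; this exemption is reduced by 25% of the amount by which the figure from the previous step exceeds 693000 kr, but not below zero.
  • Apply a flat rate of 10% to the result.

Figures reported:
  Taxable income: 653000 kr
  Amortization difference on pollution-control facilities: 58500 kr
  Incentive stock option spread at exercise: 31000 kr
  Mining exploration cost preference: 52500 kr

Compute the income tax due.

Standard income tax:
  559000 kr × 14% = 78260 kr
  42000 kr × 21% = 8820 kr
  52000 kr × 32% = 16640 kr
  → 103720 kr

Alternative minimum tax:
  Adjusted income: 653000 kr + 58500 kr + 31000 kr + 52500 kr = 795000 kr
  Exemption: 53000 kr − 25% × (795000 kr − 693000 kr) = 53000 kr − 25500 kr = 27500 kr
  Base: 795000 kr − 27500 kr = 767500 kr
  767500 kr × 10% = 76750 kr

103720 kr > 76750 kr, so the standard income tax governs.

103720 kr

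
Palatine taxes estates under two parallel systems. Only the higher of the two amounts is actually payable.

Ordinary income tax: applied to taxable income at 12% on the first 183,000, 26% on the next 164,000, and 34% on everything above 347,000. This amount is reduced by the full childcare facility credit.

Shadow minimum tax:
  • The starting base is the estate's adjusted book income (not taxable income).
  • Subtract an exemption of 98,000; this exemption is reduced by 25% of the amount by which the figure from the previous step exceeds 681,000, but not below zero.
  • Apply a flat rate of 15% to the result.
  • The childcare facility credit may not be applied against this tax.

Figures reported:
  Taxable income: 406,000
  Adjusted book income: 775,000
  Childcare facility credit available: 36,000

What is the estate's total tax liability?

105,075

Ordinary income tax:
  183,000 × 12% = 21,960
  164,000 × 26% = 42,640
  59,000 × 34% = 20,060
  → 84,660
  Less childcare facility credit 36,000 → 48,660

Shadow minimum tax:
  Base (adjusted book income): 775,000
  Exemption: 98,000 − 25% × (775,000 − 681,000) = 98,000 − 23,500 = 74,500
  Base: 775,000 − 74,500 = 700,500
  700,500 × 15% = 105,075

105,075 > 48,660, so the shadow minimum tax is the binding amount.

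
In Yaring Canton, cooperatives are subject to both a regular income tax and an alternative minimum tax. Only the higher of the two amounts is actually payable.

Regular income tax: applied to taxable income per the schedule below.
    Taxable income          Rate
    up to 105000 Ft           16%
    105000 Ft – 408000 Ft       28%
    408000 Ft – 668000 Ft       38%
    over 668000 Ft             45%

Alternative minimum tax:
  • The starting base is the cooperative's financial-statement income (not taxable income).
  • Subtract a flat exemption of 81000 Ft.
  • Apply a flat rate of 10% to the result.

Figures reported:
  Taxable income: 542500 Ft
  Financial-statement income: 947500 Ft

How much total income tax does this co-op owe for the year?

Regular income tax:
  105000 Ft × 16% = 16800 Ft
  303000 Ft × 28% = 84840 Ft
  134500 Ft × 38% = 51110 Ft
  → 152750 Ft

Alternative minimum tax:
  Base (financial-statement income): 947500 Ft
  Less exemption 81000 Ft → base 866500 Ft
  866500 Ft × 10% = 86650 Ft

152750 Ft > 86650 Ft, so the regular income tax governs.

152750 Ft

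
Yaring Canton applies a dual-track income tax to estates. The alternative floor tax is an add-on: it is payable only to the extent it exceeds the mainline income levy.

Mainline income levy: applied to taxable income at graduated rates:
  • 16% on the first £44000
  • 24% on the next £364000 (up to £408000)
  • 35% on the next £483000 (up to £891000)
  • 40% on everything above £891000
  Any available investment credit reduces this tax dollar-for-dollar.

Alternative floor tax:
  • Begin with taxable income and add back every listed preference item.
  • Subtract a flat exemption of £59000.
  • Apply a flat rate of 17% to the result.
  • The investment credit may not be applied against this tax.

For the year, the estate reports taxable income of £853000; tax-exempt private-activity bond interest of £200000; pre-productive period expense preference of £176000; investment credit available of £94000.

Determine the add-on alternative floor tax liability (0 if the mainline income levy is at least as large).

£42750

Mainline income levy:
  £44000 × 16% = £7040
  £364000 × 24% = £87360
  £445000 × 35% = £155750
  → £250150
  Less investment credit £94000 → £156150

Alternative floor tax:
  Adjusted income: £853000 + £200000 + £176000 = £1229000
  Less exemption £59000 → base £1170000
  £1170000 × 17% = £198900

Excess of alternative floor tax over mainline income levy: £198900 − £156150 = £42750.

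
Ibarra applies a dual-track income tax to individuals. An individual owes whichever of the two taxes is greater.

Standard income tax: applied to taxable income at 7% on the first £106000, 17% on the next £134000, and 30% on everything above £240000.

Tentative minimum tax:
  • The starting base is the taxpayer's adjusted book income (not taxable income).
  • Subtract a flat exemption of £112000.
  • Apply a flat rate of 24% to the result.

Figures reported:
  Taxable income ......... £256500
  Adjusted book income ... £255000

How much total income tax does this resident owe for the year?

£35150

Tentative minimum tax:
  Base (adjusted book income): £255000
  Less exemption £112000 → base £143000
  £143000 × 24% = £34320

Standard income tax:
  £106000 × 7% = £7420
  £134000 × 17% = £22780
  £16500 × 30% = £4950
  → £35150

£35150 > £34320, so the standard income tax governs.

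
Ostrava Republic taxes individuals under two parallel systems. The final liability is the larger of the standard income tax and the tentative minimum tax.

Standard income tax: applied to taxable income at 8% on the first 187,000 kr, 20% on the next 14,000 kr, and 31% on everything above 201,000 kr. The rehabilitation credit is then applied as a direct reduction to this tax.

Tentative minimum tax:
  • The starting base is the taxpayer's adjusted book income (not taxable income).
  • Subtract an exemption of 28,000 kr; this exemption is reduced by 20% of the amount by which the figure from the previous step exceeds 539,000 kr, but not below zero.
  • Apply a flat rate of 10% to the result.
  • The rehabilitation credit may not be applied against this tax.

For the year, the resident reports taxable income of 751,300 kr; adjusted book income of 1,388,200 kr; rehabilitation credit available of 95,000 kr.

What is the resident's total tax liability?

Tentative minimum tax:
  Base (adjusted book income): 1,388,200 kr
  Exemption: 20% × (1,388,200 kr − 539,000 kr) = 169,840 kr ≥ 28,000 kr, so the exemption is fully phased out
  Base: 1,388,200 kr − 0 kr = 1,388,200 kr
  1,388,200 kr × 10% = 138,820 kr

Standard income tax:
  187,000 kr × 8% = 14,960 kr
  14,000 kr × 20% = 2,800 kr
  550,300 kr × 31% = 170,593 kr
  → 188,353 kr
  Less rehabilitation credit 95,000 kr → 93,353 kr

138,820 kr > 93,353 kr, so the tentative minimum tax is the binding amount.

138,820 kr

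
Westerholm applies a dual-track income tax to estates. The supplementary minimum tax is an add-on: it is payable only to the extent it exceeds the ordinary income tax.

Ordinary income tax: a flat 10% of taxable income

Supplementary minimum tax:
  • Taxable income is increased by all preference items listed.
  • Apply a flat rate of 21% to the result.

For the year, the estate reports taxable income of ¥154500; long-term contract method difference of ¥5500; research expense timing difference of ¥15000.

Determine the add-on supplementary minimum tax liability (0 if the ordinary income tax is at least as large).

¥21300

Ordinary income tax:
  ¥154500 × 10% = ¥15450

Supplementary minimum tax:
  Adjusted income: ¥154500 + ¥5500 + ¥15000 = ¥175000
  ¥175000 × 21% = ¥36750

Excess of supplementary minimum tax over ordinary income tax: ¥36750 − ¥15450 = ¥21300.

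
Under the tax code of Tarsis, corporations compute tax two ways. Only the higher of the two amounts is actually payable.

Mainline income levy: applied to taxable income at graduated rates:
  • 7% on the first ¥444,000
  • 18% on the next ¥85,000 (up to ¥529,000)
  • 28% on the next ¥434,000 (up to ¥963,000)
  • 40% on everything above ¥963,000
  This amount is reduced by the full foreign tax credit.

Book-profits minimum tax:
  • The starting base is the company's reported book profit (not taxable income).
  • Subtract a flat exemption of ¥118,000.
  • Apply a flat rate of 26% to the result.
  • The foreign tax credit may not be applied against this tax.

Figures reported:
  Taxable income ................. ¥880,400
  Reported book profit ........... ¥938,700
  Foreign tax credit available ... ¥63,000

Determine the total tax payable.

¥213,382

Mainline income levy:
  ¥444,000 × 7% = ¥31,080
  ¥85,000 × 18% = ¥15,300
  ¥351,400 × 28% = ¥98,392
  → ¥144,772
  Less foreign tax credit ¥63,000 → ¥81,772

Book-profits minimum tax:
  Base (reported book profit): ¥938,700
  Less exemption ¥118,000 → base ¥820,700
  ¥820,700 × 26% = ¥213,382

¥213,382 > ¥81,772, so the book-profits minimum tax is the binding amount.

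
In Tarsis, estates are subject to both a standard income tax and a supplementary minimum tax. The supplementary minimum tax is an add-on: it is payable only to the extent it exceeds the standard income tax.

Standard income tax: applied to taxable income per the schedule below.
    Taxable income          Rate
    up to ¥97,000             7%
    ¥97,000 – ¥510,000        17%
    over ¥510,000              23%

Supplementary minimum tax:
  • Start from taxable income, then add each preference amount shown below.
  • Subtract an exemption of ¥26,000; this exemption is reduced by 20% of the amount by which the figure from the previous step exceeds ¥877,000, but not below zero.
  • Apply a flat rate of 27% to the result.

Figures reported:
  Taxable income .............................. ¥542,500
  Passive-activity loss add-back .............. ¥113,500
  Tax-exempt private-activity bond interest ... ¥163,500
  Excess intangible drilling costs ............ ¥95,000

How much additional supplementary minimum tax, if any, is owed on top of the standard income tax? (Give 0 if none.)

Supplementary minimum tax:
  Adjusted income: ¥542,500 + ¥113,500 + ¥163,500 + ¥95,000 = ¥914,500
  Exemption: ¥26,000 − 20% × (¥914,500 − ¥877,000) = ¥26,000 − ¥7,500 = ¥18,500
  Base: ¥914,500 − ¥18,500 = ¥896,000
  ¥896,000 × 27% = ¥241,920

Standard income tax:
  ¥97,000 × 7% = ¥6,790
  ¥413,000 × 17% = ¥70,210
  ¥32,500 × 23% = ¥7,475
  → ¥84,475

Excess of supplementary minimum tax over standard income tax: ¥241,920 − ¥84,475 = ¥157,445.

¥157,445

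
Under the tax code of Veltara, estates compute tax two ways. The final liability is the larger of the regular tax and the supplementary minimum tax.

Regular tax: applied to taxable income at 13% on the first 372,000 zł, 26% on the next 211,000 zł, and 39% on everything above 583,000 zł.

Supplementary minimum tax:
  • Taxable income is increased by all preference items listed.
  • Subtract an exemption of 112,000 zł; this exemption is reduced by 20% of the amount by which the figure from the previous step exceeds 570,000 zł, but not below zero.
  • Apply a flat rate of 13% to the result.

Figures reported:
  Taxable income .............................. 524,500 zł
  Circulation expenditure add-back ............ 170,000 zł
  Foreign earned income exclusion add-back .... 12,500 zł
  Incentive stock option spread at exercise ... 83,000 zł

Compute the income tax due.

Regular tax:
  372,000 zł × 13% = 48,360 zł
  152,500 zł × 26% = 39,650 zł
  → 88,010 zł

Supplementary minimum tax:
  Adjusted income: 524,500 zł + 170,000 zł + 12,500 zł + 83,000 zł = 790,000 zł
  Exemption: 112,000 zł − 20% × (790,000 zł − 570,000 zł) = 112,000 zł − 44,000 zł = 68,000 zł
  Base: 790,000 zł − 68,000 zł = 722,000 zł
  722,000 zł × 13% = 93,860 zł

93,860 zł > 88,010 zł, so the supplementary minimum tax is the binding amount.

93,860 zł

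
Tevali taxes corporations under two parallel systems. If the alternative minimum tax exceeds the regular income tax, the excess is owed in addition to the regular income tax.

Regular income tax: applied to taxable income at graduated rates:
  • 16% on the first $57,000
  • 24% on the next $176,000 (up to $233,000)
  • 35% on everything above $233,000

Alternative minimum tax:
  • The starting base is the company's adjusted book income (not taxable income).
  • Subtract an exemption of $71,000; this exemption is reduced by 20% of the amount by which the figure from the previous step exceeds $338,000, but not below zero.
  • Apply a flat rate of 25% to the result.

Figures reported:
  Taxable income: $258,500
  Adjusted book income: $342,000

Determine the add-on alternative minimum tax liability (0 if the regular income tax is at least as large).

Regular income tax:
  $57,000 × 16% = $9,120
  $176,000 × 24% = $42,240
  $25,500 × 35% = $8,925
  → $60,285

Alternative minimum tax:
  Base (adjusted book income): $342,000
  Exemption: $71,000 − 20% × ($342,000 − $338,000) = $71,000 − $800 = $70,200
  Base: $342,000 − $70,200 = $271,800
  $271,800 × 25% = $67,950

Excess of alternative minimum tax over regular income tax: $67,950 − $60,285 = $7,665.

$7,665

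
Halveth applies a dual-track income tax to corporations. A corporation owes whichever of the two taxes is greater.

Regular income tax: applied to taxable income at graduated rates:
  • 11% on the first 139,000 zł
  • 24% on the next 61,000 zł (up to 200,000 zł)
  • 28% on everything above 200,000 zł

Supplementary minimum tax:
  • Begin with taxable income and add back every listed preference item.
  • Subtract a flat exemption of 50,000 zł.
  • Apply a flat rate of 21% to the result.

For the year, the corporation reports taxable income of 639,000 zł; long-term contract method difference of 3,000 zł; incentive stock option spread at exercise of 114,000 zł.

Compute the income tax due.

Regular income tax:
  139,000 zł × 11% = 15,290 zł
  61,000 zł × 24% = 14,640 zł
  439,000 zł × 28% = 122,920 zł
  → 152,850 zł

Supplementary minimum tax:
  Adjusted income: 639,000 zł + 3,000 zł + 114,000 zł = 756,000 zł
  Less exemption 50,000 zł → base 706,000 zł
  706,000 zł × 21% = 148,260 zł

152,850 zł > 148,260 zł, so the regular income tax governs.

152,850 zł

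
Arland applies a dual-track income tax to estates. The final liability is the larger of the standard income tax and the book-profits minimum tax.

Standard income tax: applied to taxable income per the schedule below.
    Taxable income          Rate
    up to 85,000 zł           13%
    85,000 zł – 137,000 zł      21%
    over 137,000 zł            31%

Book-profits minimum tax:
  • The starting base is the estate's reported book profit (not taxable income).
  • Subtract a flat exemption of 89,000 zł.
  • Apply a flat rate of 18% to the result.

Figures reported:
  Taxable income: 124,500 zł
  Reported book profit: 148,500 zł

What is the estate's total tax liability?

19,345 zł

Book-profits minimum tax:
  Base (reported book profit): 148,500 zł
  Less exemption 89,000 zł → base 59,500 zł
  59,500 zł × 18% = 10,710 zł

Standard income tax:
  85,000 zł × 13% = 11,050 zł
  39,500 zł × 21% = 8,295 zł
  → 19,345 zł

19,345 zł > 10,710 zł, so the standard income tax governs.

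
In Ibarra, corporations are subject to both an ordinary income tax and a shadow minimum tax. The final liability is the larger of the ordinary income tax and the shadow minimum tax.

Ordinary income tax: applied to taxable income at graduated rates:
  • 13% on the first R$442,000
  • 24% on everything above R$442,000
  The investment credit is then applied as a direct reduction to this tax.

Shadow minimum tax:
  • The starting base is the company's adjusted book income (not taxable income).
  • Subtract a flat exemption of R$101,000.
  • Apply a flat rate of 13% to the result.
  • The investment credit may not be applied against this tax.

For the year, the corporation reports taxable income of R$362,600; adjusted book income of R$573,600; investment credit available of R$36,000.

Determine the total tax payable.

R$61,438

Shadow minimum tax:
  Base (adjusted book income): R$573,600
  Less exemption R$101,000 → base R$472,600
  R$472,600 × 13% = R$61,438

Ordinary income tax:
  R$362,600 × 13% = R$47,138
  Less investment credit R$36,000 → R$11,138

R$61,438 > R$11,138, so the shadow minimum tax is the binding amount.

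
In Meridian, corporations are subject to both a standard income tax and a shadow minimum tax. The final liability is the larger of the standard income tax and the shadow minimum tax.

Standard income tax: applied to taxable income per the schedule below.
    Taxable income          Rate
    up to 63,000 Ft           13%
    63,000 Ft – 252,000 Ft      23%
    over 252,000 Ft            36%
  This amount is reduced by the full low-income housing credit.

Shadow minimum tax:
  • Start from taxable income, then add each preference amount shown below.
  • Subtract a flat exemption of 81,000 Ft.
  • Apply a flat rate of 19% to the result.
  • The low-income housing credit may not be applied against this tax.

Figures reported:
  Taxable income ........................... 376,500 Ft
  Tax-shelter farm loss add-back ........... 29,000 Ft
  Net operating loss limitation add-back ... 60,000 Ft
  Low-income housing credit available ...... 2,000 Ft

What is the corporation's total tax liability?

Standard income tax:
  63,000 Ft × 13% = 8,190 Ft
  189,000 Ft × 23% = 43,470 Ft
  124,500 Ft × 36% = 44,820 Ft
  → 96,480 Ft
  Less low-income housing credit 2,000 Ft → 94,480 Ft

Shadow minimum tax:
  Adjusted income: 376,500 Ft + 29,000 Ft + 60,000 Ft = 465,500 Ft
  Less exemption 81,000 Ft → base 384,500 Ft
  384,500 Ft × 19% = 73,055 Ft

94,480 Ft > 73,055 Ft, so the standard income tax governs.

94,480 Ft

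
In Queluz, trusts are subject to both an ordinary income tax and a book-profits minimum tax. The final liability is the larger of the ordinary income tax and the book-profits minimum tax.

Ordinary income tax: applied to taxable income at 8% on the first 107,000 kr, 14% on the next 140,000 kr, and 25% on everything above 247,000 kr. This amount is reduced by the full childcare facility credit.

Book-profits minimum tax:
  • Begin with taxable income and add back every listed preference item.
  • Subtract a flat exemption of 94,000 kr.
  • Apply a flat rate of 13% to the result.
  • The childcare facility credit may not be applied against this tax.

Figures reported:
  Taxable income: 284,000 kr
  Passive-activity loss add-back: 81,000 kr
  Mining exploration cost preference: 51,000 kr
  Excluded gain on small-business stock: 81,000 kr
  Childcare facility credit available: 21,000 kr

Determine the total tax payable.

52,390 kr

Book-profits minimum tax:
  Adjusted income: 284,000 kr + 81,000 kr + 51,000 kr + 81,000 kr = 497,000 kr
  Less exemption 94,000 kr → base 403,000 kr
  403,000 kr × 13% = 52,390 kr

Ordinary income tax:
  107,000 kr × 8% = 8,560 kr
  140,000 kr × 14% = 19,600 kr
  37,000 kr × 25% = 9,250 kr
  → 37,410 kr
  Less childcare facility credit 21,000 kr → 16,410 kr

52,390 kr > 16,410 kr, so the book-profits minimum tax is the binding amount.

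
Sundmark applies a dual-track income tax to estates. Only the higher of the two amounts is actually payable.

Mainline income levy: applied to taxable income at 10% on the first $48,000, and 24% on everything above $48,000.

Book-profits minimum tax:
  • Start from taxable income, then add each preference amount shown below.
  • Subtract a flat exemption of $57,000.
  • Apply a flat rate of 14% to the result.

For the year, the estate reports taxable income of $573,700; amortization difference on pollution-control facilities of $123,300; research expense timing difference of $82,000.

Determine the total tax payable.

$130,968

Mainline income levy:
  $48,000 × 10% = $4,800
  $525,700 × 24% = $126,168
  → $130,968

Book-profits minimum tax:
  Adjusted income: $573,700 + $123,300 + $82,000 = $779,000
  Less exemption $57,000 → base $722,000
  $722,000 × 14% = $101,080

$130,968 > $101,080, so the mainline income levy governs.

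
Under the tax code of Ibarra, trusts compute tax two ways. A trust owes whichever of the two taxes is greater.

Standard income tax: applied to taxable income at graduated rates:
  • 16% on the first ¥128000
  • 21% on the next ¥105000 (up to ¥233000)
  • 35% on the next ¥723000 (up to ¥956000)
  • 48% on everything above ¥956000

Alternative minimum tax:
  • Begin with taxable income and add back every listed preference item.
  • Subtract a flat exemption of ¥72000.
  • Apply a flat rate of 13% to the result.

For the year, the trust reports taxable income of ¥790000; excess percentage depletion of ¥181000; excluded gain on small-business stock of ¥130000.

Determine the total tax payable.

Alternative minimum tax:
  Adjusted income: ¥790000 + ¥181000 + ¥130000 = ¥1101000
  Less exemption ¥72000 → base ¥1029000
  ¥1029000 × 13% = ¥133770

Standard income tax:
  ¥128000 × 16% = ¥20480
  ¥105000 × 21% = ¥22050
  ¥557000 × 35% = ¥194950
  → ¥237480

¥237480 > ¥133770, so the standard income tax governs.

¥237480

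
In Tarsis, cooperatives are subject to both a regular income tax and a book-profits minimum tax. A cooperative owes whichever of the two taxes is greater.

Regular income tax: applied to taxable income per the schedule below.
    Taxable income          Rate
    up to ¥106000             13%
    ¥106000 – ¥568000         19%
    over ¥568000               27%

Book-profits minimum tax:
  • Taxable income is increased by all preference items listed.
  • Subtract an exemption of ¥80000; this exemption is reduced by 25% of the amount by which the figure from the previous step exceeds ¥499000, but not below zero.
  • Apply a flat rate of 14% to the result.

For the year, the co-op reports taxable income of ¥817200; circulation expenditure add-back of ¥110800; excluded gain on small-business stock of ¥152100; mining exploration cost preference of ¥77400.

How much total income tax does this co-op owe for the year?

Book-profits minimum tax:
  Adjusted income: ¥817200 + ¥110800 + ¥152100 + ¥77400 = ¥1157500
  Exemption: 25% × (¥1157500 − ¥499000) = ¥164625 ≥ ¥80000, so the exemption is fully phased out
  Base: ¥1157500 − ¥0 = ¥1157500
  ¥1157500 × 14% = ¥162050

Regular income tax:
  ¥106000 × 13% = ¥13780
  ¥462000 × 19% = ¥87780
  ¥249200 × 27% = ¥67284
  → ¥168844

¥168844 > ¥162050, so the regular income tax governs.

¥168844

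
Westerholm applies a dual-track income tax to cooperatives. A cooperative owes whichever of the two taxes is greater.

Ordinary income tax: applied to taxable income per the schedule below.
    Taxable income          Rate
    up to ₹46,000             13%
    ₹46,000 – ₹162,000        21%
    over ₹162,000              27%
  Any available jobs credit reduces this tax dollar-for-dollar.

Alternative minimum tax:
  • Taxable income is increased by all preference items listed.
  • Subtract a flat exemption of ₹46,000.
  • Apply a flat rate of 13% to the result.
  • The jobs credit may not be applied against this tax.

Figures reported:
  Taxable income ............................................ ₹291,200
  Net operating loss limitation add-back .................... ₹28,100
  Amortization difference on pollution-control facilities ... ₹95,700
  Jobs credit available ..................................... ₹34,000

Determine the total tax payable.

₹47,970

Ordinary income tax:
  ₹46,000 × 13% = ₹5,980
  ₹116,000 × 21% = ₹24,360
  ₹129,200 × 27% = ₹34,884
  → ₹65,224
  Less jobs credit ₹34,000 → ₹31,224

Alternative minimum tax:
  Adjusted income: ₹291,200 + ₹28,100 + ₹95,700 = ₹415,000
  Less exemption ₹46,000 → base ₹369,000
  ₹369,000 × 13% = ₹47,970

₹47,970 > ₹31,224, so the alternative minimum tax is the binding amount.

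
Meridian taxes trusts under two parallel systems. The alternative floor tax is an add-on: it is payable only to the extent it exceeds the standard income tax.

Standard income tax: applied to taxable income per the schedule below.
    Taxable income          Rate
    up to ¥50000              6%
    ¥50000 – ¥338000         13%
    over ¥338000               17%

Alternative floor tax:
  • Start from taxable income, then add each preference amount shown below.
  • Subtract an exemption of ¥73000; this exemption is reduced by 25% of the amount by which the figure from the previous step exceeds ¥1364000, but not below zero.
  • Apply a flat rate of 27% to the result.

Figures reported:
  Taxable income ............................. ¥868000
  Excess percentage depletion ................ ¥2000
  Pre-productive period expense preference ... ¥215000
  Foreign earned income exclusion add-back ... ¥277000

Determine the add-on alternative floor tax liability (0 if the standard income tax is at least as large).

¥217490

Alternative floor tax:
  Adjusted income: ¥868000 + ¥2000 + ¥215000 + ¥277000 = ¥1362000
  Exemption: ¥1362000 ≤ ¥1364000, so full ¥73000 applies
  Base: ¥1362000 − ¥73000 = ¥1289000
  ¥1289000 × 27% = ¥348030

Standard income tax:
  ¥50000 × 6% = ¥3000
  ¥288000 × 13% = ¥37440
  ¥530000 × 17% = ¥90100
  → ¥130540

Excess of alternative floor tax over standard income tax: ¥348030 − ¥130540 = ¥217490.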